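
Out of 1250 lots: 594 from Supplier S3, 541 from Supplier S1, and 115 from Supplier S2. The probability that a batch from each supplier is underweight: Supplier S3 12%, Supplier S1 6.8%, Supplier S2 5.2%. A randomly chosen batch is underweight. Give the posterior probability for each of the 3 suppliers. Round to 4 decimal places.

Supplier S3 0.6250, Supplier S1 0.3226, Supplier S2 0.0524

Compute prior × likelihood for every hypothesis:
  Supplier S3: 0.4752 × 0.12 = 0.057024
  Supplier S1: 0.4328 × 0.068 = 0.0294304
  Supplier S2: 0.092 × 0.052 = 0.004784
Total = 0.0912384.
P(Supplier S3 | underweight) = 0.057024/0.0912384 ≈ 0.6250
P(Supplier S1 | underweight) = 0.0294304/0.0912384 ≈ 0.3226
P(Supplier S2 | underweight) = 0.004784/0.0912384 ≈ 0.0524
(Check: 0.6250+0.3226+0.0524 = 1.0000.)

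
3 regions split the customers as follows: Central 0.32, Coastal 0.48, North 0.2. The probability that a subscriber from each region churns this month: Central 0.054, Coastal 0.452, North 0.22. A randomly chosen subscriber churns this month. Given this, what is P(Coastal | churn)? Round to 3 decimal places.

By Bayes' rule, posterior ∝ prior × likelihood:
  Central: 0.32 × 0.054 = 0.01728
  Coastal: 0.48 × 0.452 = 0.21696
  North: 0.2 × 0.22 = 0.044
Sum = 0.27824.
P(Coastal | evidence) = 0.21696 / 0.27824 ≈ 0.780.

0.780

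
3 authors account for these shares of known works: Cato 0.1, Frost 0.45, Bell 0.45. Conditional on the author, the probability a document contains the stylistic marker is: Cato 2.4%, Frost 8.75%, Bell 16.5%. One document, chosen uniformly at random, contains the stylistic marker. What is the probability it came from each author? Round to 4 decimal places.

Compute prior × likelihood for every hypothesis:
  Cato: 0.1 × 0.024 = 0.0024
  Frost: 0.45 × 0.0875 = 0.039375
  Bell: 0.45 × 0.165 = 0.07425
Sum = 0.116025.
P(Cato | marker) = 0.0024/0.116025 ≈ 0.0207
P(Frost | marker) = 0.039375/0.116025 ≈ 0.3394
P(Bell | marker) = 0.07425/0.116025 ≈ 0.6399
(Check: 0.0207+0.3394+0.6399 = 1.0000.)

Cato 0.0207, Frost 0.3394, Bell 0.6399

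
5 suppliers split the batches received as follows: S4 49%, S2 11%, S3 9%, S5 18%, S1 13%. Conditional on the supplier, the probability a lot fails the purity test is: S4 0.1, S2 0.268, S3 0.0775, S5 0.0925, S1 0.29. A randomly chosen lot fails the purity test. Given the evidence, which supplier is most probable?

Compute prior × likelihood for every hypothesis:
  S4: 0.49 × 0.1 = 0.049
  S2: 0.11 × 0.268 = 0.02948
  S3: 0.09 × 0.0775 = 0.006975
  S5: 0.18 × 0.0925 = 0.01665
  S1: 0.13 × 0.29 = 0.0377
Total = 0.139805.
Largest term belongs to S4, so S4 is most probable.

S4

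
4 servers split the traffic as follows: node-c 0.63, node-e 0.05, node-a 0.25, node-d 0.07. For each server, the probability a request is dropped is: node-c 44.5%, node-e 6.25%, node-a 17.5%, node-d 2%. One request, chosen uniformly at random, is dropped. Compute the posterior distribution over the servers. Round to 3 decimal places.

Prior × likelihood for each hypothesis:
  node-c: 0.63 × 0.445 = 0.28035
  node-e: 0.05 × 0.0625 = 0.003125
  node-a: 0.25 × 0.175 = 0.04375
  node-d: 0.07 × 0.02 = 0.0014
Normalizing constant = 0.328625.
P(node-c | dropped) = 0.28035/0.328625 ≈ 0.853
P(node-e | dropped) = 0.003125/0.328625 ≈ 0.010
P(node-a | dropped) = 0.04375/0.328625 ≈ 0.133
P(node-d | dropped) = 0.0014/0.328625 ≈ 0.004

node-c 0.853, node-e 0.010, node-a 0.133, node-d 0.004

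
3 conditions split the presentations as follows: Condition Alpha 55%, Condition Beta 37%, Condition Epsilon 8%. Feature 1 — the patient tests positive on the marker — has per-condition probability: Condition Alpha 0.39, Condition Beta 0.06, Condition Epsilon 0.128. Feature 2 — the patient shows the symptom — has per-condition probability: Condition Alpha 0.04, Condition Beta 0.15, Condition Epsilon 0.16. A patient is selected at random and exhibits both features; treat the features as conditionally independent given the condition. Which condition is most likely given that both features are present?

Compute prior × likelihood for every hypothesis:
  Condition Alpha: 0.55 × 0.39 × 0.04 = 0.00858
  Condition Beta: 0.37 × 0.06 × 0.15 = 0.00333
  Condition Epsilon: 0.08 × 0.128 × 0.16 = 0.0016384
Sum = 0.0135484.
Largest term belongs to Condition Alpha, so Condition Alpha is most probable.

Condition Alpha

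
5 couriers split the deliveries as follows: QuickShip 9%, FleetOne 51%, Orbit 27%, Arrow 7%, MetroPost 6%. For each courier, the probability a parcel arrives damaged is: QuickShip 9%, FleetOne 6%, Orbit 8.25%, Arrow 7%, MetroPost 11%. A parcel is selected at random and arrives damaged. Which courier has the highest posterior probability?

Unnormalized posteriors (prior × likelihood):
  QuickShip: 0.09 × 0.09 = 0.0081
  FleetOne: 0.51 × 0.06 = 0.0306
  Orbit: 0.27 × 0.0825 = 0.022275
  Arrow: 0.07 × 0.07 = 0.0049
  MetroPost: 0.06 × 0.11 = 0.0066
Sum = 0.072475.
Largest term belongs to FleetOne, so FleetOne is most probable.

FleetOne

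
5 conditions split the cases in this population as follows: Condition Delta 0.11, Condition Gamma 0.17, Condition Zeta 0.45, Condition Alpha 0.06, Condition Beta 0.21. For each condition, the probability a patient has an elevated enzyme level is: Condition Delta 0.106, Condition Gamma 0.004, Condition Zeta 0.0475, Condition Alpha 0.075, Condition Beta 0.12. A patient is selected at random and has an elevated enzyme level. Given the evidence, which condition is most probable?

By Bayes' rule, posterior ∝ prior × likelihood:
  Condition Delta: 0.11 × 0.106 = 0.01166
  Condition Gamma: 0.17 × 0.004 = 0.00068
  Condition Zeta: 0.45 × 0.0475 = 0.021375
  Condition Alpha: 0.06 × 0.075 = 0.0045
  Condition Beta: 0.21 × 0.12 = 0.0252
Sum = 0.063415.
Largest term belongs to Condition Beta, so Condition Beta is most probable.

Condition Beta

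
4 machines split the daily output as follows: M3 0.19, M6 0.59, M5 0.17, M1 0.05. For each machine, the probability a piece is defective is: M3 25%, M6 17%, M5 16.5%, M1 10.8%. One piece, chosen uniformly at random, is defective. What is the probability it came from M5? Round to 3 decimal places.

Prior × likelihood for each hypothesis:
  M3: 0.19 × 0.25 = 0.0475
  M6: 0.59 × 0.17 = 0.1003
  M5: 0.17 × 0.165 = 0.02805
  M1: 0.05 × 0.108 = 0.0054
Normalizing constant = 0.18125.
P(M5 | evidence) = 0.02805 / 0.18125 ≈ 0.155.

0.155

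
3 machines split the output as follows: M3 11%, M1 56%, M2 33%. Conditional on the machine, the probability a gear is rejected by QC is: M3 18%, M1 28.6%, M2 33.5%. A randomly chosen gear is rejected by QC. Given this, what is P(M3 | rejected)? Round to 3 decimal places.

Compute prior × likelihood for every hypothesis:
  M3: 0.11 × 0.18 = 0.0198
  M1: 0.56 × 0.286 = 0.16016
  M2: 0.33 × 0.335 = 0.11055
Normalizing constant = 0.29051.
P(M3 | evidence) = 0.0198 / 0.29051 ≈ 0.068.

0.068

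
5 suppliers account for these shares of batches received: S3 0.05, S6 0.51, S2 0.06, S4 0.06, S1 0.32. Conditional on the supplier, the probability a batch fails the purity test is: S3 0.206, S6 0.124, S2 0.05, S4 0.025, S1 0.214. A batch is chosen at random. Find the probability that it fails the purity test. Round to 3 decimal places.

Prior × likelihood for each hypothesis:
  S3: 0.05 × 0.206 = 0.0103
  S6: 0.51 × 0.124 = 0.06324
  S2: 0.06 × 0.05 = 0.003
  S4: 0.06 × 0.025 = 0.0015
  S1: 0.32 × 0.214 = 0.06848
P(off-spec) = 0.0103 + 0.06324 + 0.003 + 0.0015 + 0.06848 = 0.14652 → 0.147.

0.147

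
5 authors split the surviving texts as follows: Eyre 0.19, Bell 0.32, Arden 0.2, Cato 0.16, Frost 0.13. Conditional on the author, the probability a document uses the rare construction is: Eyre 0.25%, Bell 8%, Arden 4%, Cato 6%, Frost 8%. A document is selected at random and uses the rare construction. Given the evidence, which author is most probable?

Compute prior × likelihood for every hypothesis:
  Eyre: 0.19 × 0.0025 = 0.000475
  Bell: 0.32 × 0.08 = 0.0256
  Arden: 0.2 × 0.04 = 0.008
  Cato: 0.16 × 0.06 = 0.0096
  Frost: 0.13 × 0.08 = 0.0104
Normalizing constant = 0.054075.
Largest term belongs to Bell, so Bell is most probable.

Bell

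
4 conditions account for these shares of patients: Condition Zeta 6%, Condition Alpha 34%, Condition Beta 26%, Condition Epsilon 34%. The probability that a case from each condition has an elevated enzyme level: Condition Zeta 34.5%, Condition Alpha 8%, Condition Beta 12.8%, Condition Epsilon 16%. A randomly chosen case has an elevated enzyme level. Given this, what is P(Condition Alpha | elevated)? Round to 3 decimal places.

Unnormalized posteriors (prior × likelihood):
  Condition Zeta: 0.06 × 0.345 = 0.0207
  Condition Alpha: 0.34 × 0.08 = 0.0272
  Condition Beta: 0.26 × 0.128 = 0.03328
  Condition Epsilon: 0.34 × 0.16 = 0.0544
Sum = 0.13558.
P(Condition Alpha | evidence) = 0.0272 / 0.13558 ≈ 0.201.

0.201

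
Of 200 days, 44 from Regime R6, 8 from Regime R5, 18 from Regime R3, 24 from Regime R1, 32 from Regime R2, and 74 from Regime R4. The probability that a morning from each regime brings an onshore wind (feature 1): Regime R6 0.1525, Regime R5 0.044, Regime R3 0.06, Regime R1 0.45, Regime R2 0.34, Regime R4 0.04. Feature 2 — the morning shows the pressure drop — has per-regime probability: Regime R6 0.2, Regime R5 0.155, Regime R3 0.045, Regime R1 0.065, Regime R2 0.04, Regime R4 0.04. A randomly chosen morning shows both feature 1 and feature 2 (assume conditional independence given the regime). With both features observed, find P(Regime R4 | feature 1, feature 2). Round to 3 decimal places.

0.044

Prior × likelihood for each hypothesis:
  Regime R6: 0.22 × 0.1525 × 0.2 = 0.00671
  Regime R5: 0.04 × 0.044 × 0.155 = 0.0002728
  Regime R3: 0.09 × 0.06 × 0.045 = 0.000243
  Regime R1: 0.12 × 0.45 × 0.065 = 0.00351
  Regime R2: 0.16 × 0.34 × 0.04 = 0.002176
  Regime R4: 0.37 × 0.04 × 0.04 = 0.000592
Sum = 0.0135038.
P(Regime R4 | evidence) = 0.000592 / 0.0135038 ≈ 0.044.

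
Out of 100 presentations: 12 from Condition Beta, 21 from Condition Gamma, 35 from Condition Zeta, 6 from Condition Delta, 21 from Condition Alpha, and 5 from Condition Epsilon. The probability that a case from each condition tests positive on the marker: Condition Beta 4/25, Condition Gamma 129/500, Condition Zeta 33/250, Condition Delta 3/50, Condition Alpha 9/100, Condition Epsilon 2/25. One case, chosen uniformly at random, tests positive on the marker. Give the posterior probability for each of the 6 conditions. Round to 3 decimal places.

Condition Beta 0.131, Condition Gamma 0.371, Condition Zeta 0.316, Condition Delta 0.025, Condition Alpha 0.129, Condition Epsilon 0.027

By Bayes' rule, posterior ∝ prior × likelihood:
  Condition Beta: 0.12 × 0.16 = 0.0192
  Condition Gamma: 0.21 × 0.258 = 0.05418
  Condition Zeta: 0.35 × 0.132 = 0.0462
  Condition Delta: 0.06 × 0.06 = 0.0036
  Condition Alpha: 0.21 × 0.09 = 0.0189
  Condition Epsilon: 0.05 × 0.08 = 0.004
Normalizing constant = 0.14608.
P(Condition Beta | marker-positive) = 0.0192/0.14608 ≈ 0.131
P(Condition Gamma | marker-positive) = 0.05418/0.14608 ≈ 0.371
P(Condition Zeta | marker-positive) = 0.0462/0.14608 ≈ 0.316
P(Condition Delta | marker-positive) = 0.0036/0.14608 ≈ 0.025
P(Condition Alpha | marker-positive) = 0.0189/0.14608 ≈ 0.129
P(Condition Epsilon | marker-positive) = 0.004/0.14608 ≈ 0.027
(Check: 0.131+0.371+0.316+0.025+0.129+0.027 = 0.999.)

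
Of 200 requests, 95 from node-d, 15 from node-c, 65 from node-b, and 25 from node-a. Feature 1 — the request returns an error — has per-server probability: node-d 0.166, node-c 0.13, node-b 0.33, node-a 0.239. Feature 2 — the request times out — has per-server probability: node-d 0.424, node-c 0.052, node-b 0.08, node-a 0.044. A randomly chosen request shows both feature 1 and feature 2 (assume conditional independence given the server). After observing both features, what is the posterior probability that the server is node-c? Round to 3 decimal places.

Compute prior × likelihood for every hypothesis:
  node-d: 0.475 × 0.166 × 0.424 = 0.0334324
  node-c: 0.075 × 0.13 × 0.052 = 0.000507
  node-b: 0.325 × 0.33 × 0.08 = 0.00858
  node-a: 0.125 × 0.239 × 0.044 = 0.0013145
Sum = 0.0438339.
P(node-c | evidence) = 0.000507 / 0.0438339 ≈ 0.012.

0.012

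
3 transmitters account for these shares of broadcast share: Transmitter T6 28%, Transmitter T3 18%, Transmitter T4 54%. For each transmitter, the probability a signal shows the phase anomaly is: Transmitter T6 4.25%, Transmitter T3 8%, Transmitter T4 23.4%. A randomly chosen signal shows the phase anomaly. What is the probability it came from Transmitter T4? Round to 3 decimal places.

0.828

Prior × likelihood for each hypothesis:
  Transmitter T6: 0.28 × 0.0425 = 0.0119
  Transmitter T3: 0.18 × 0.08 = 0.0144
  Transmitter T4: 0.54 × 0.234 = 0.12636
Sum = 0.15266.
P(Transmitter T4 | evidence) = 0.12636 / 0.15266 ≈ 0.828.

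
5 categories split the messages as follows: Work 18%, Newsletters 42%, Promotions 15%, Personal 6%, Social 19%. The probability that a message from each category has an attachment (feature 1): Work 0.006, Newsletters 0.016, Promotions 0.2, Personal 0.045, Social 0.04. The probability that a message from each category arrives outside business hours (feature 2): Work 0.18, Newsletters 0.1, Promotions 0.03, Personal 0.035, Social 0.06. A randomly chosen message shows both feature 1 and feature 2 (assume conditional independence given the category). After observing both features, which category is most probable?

By Bayes' rule, posterior ∝ prior × likelihood:
  Work: 0.18 × 0.006 × 0.18 = 0.0001944
  Newsletters: 0.42 × 0.016 × 0.1 = 0.000672
  Promotions: 0.15 × 0.2 × 0.03 = 0.0009
  Personal: 0.06 × 0.045 × 0.035 = 0.0000945
  Social: 0.19 × 0.04 × 0.06 = 0.000456
Normalizing constant = 0.0023169.
Largest term belongs to Promotions, so Promotions is most probable.

Promotions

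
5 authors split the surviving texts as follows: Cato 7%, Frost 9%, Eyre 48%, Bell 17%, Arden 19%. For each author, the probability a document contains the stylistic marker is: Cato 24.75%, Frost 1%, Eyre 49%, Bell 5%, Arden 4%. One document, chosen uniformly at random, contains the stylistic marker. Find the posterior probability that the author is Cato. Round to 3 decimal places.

Unnormalized posteriors (prior × likelihood):
  Cato: 0.07 × 0.2475 = 0.017325
  Frost: 0.09 × 0.01 = 0.0009
  Eyre: 0.48 × 0.49 = 0.2352
  Bell: 0.17 × 0.05 = 0.0085
  Arden: 0.19 × 0.04 = 0.0076
Sum = 0.269525.
P(Cato | evidence) = 0.017325 / 0.269525 ≈ 0.064.

0.064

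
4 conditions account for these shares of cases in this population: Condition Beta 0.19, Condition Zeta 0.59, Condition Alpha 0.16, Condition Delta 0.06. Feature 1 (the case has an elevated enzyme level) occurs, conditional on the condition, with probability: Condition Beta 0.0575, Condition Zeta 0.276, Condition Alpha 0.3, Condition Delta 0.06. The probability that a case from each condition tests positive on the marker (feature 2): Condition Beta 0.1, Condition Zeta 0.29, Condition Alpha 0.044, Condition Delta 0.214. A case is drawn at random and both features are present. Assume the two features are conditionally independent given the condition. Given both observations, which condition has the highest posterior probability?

Condition Zeta

By Bayes' rule, posterior ∝ prior × likelihood:
  Condition Beta: 0.19 × 0.0575 × 0.1 = 0.0010925
  Condition Zeta: 0.59 × 0.276 × 0.29 = 0.0472236
  Condition Alpha: 0.16 × 0.3 × 0.044 = 0.002112
  Condition Delta: 0.06 × 0.06 × 0.214 = 0.0007704
Normalizing constant = 0.0511985.
Largest term belongs to Condition Zeta, so Condition Zeta is most probable.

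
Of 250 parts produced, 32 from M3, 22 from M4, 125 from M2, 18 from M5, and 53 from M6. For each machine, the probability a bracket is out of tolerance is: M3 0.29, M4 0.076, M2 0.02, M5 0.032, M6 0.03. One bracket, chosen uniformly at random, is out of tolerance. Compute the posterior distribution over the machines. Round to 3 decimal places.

M3 0.594, M4 0.107, M2 0.160, M5 0.037, M6 0.102

Unnormalized posteriors (prior × likelihood):
  M3: 0.128 × 0.29 = 0.03712
  M4: 0.088 × 0.076 = 0.006688
  M2: 0.5 × 0.02 = 0.01
  M5: 0.072 × 0.032 = 0.002304
  M6: 0.212 × 0.03 = 0.00636
Sum = 0.062472.
P(M3 | oversize) = 0.03712/0.062472 ≈ 0.594
P(M4 | oversize) = 0.006688/0.062472 ≈ 0.107
P(M2 | oversize) = 0.01/0.062472 ≈ 0.160
P(M5 | oversize) = 0.002304/0.062472 ≈ 0.037
P(M6 | oversize) = 0.00636/0.062472 ≈ 0.102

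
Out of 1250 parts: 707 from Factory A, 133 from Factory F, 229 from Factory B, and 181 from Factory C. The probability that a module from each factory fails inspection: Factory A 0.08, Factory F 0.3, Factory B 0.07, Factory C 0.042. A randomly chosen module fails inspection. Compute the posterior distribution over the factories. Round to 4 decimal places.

Unnormalized posteriors (prior × likelihood):
  Factory A: 0.5656 × 0.08 = 0.045248
  Factory F: 0.1064 × 0.3 = 0.03192
  Factory B: 0.1832 × 0.07 = 0.012824
  Factory C: 0.1448 × 0.042 = 0.0060816
Total = 0.0960736.
P(Factory A | nonconforming) = 0.045248/0.0960736 ≈ 0.4710
P(Factory F | nonconforming) = 0.03192/0.0960736 ≈ 0.3322
P(Factory B | nonconforming) = 0.012824/0.0960736 ≈ 0.1335
P(Factory C | nonconforming) = 0.0060816/0.0960736 ≈ 0.0633

Factory A 0.4710, Factory F 0.3322, Factory B 0.1335, Factory C 0.0633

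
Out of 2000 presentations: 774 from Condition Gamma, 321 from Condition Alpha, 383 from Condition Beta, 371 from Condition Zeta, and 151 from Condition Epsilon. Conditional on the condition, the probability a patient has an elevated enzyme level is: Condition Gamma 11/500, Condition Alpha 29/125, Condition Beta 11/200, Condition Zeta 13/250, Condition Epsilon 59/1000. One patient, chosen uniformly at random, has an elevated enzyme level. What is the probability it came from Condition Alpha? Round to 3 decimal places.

0.529

Compute prior × likelihood for every hypothesis:
  Condition Gamma: 0.387 × 0.022 = 0.008514
  Condition Alpha: 0.1605 × 0.232 = 0.037236
  Condition Beta: 0.1915 × 0.055 = 0.0105325
  Condition Zeta: 0.1855 × 0.052 = 0.009646
  Condition Epsilon: 0.0755 × 0.059 = 0.0044545
Normalizing constant = 0.070383.
P(Condition Alpha | evidence) = 0.037236 / 0.070383 ≈ 0.529.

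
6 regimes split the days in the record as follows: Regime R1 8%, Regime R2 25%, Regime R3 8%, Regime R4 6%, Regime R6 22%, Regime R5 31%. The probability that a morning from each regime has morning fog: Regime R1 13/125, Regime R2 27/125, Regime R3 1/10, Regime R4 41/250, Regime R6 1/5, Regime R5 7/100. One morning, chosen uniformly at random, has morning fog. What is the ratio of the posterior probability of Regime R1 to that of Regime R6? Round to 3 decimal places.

By Bayes' rule, posterior ∝ prior × likelihood:
  Regime R1: 0.08 × 0.104 = 0.00832
  Regime R2: 0.25 × 0.216 = 0.054
  Regime R3: 0.08 × 0.1 = 0.008
  Regime R4: 0.06 × 0.164 = 0.00984
  Regime R6: 0.22 × 0.2 = 0.044
  Regime R5: 0.31 × 0.07 = 0.0217
Normalizing constant = 0.14586.
The ratio is 0.00832 / 0.044 (the normalizer cancels) = 0.189.

0.189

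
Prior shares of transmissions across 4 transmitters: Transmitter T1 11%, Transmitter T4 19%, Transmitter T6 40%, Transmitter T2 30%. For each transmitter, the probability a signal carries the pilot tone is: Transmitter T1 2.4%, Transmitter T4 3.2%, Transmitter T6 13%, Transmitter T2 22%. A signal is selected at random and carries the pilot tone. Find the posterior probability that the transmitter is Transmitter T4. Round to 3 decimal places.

By Bayes' rule, posterior ∝ prior × likelihood:
  Transmitter T1: 0.11 × 0.024 = 0.00264
  Transmitter T4: 0.19 × 0.032 = 0.00608
  Transmitter T6: 0.4 × 0.13 = 0.052
  Transmitter T2: 0.3 × 0.22 = 0.066
Normalizing constant = 0.12672.
P(Transmitter T4 | evidence) = 0.00608 / 0.12672 ≈ 0.048.

0.048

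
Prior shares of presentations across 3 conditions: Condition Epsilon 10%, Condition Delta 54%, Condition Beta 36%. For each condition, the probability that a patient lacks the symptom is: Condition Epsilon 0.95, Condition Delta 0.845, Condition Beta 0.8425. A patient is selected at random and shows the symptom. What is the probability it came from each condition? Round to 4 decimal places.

Taking complements, P(symptomatic | each) = Condition Epsilon 0.05, Condition Delta 0.155, Condition Beta 0.1575.
By Bayes' rule, posterior ∝ prior × likelihood:
  Condition Epsilon: 0.1 × 0.05 = 0.005
  Condition Delta: 0.54 × 0.155 = 0.0837
  Condition Beta: 0.36 × 0.1575 = 0.0567
Total = 0.1454.
P(Condition Epsilon | symptomatic) = 0.005/0.1454 ≈ 0.0344
P(Condition Delta | symptomatic) = 0.0837/0.1454 ≈ 0.5757
P(Condition Beta | symptomatic) = 0.0567/0.1454 ≈ 0.3900
(Check: 0.0344+0.5757+0.3900 = 1.0001.)

Condition Epsilon 0.0344, Condition Delta 0.5757, Condition Beta 0.3900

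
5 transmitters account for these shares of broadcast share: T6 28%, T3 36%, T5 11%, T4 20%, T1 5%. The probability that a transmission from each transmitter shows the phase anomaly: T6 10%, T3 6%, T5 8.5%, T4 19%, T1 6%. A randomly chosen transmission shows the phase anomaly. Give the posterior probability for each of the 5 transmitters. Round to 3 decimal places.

T6 0.280, T3 0.216, T5 0.094, T4 0.380, T1 0.030

Compute prior × likelihood for every hypothesis:
  T6: 0.28 × 0.1 = 0.028
  T3: 0.36 × 0.06 = 0.0216
  T5: 0.11 × 0.085 = 0.00935
  T4: 0.2 × 0.19 = 0.038
  T1: 0.05 × 0.06 = 0.003
Sum = 0.09995.
P(T6 | anomaly) = 0.028/0.09995 ≈ 0.280
P(T3 | anomaly) = 0.0216/0.09995 ≈ 0.216
P(T5 | anomaly) = 0.00935/0.09995 ≈ 0.094
P(T4 | anomaly) = 0.038/0.09995 ≈ 0.380
P(T1 | anomaly) = 0.003/0.09995 ≈ 0.030
(Check: 0.280+0.216+0.094+0.380+0.030 = 1.000.)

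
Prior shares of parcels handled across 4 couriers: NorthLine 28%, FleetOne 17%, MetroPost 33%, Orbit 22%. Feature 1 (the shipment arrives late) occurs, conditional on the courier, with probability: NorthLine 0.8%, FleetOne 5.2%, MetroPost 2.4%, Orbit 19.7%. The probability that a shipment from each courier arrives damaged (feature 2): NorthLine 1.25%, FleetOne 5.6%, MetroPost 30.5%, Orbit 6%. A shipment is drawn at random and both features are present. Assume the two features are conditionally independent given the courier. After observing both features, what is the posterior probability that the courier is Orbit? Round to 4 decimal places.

0.4695

Compute prior × likelihood for every hypothesis:
  NorthLine: 0.28 × 0.008 × 0.0125 = 0.000028
  FleetOne: 0.17 × 0.052 × 0.056 = 0.00049504
  MetroPost: 0.33 × 0.024 × 0.305 = 0.0024156
  Orbit: 0.22 × 0.197 × 0.06 = 0.0026004
Total = 0.00553904.
P(Orbit | evidence) = 0.0026004 / 0.00553904 ≈ 0.4695.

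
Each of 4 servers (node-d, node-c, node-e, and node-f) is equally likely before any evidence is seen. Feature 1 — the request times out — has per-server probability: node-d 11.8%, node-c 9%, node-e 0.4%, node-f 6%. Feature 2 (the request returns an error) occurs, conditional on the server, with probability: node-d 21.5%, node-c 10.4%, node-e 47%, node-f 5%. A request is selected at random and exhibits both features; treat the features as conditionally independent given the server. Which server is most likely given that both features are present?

node-d

Since the prior is uniform, the posterior is proportional to the likelihood:
  node-d: 0.118 × 0.215 = 0.02537
  node-c: 0.09 × 0.104 = 0.00936
  node-e: 0.004 × 0.47 = 0.00188
  node-f: 0.06 × 0.05 = 0.003
Sum = 0.03961.
Largest term belongs to node-d, so node-d is most probable.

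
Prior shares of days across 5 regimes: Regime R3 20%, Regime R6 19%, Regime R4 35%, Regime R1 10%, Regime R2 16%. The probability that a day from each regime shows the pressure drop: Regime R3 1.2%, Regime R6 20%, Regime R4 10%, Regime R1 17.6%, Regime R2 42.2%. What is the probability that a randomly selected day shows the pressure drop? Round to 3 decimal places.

Compute prior × likelihood for every hypothesis:
  Regime R3: 0.2 × 0.012 = 0.0024
  Regime R6: 0.19 × 0.2 = 0.038
  Regime R4: 0.35 × 0.1 = 0.035
  Regime R1: 0.1 × 0.176 = 0.0176
  Regime R2: 0.16 × 0.422 = 0.06752
P(drop) = 0.0024 + 0.038 + 0.035 + 0.0176 + 0.06752 = 0.16052 → 0.161.

0.161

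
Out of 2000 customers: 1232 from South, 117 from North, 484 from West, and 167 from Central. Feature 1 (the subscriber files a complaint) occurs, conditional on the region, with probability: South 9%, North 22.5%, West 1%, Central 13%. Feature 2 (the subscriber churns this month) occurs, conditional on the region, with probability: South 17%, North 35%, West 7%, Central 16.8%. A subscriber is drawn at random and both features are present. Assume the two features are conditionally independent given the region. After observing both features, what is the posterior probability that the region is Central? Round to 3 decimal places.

By Bayes' rule, posterior ∝ prior × likelihood:
  South: 0.616 × 0.09 × 0.17 = 0.0094248
  North: 0.0585 × 0.225 × 0.35 = 0.004606875
  West: 0.242 × 0.01 × 0.07 = 0.0001694
  Central: 0.0835 × 0.13 × 0.168 = 0.00182364
Sum = 0.016024715.
P(Central | evidence) = 0.00182364 / 0.016024715 ≈ 0.114.

0.114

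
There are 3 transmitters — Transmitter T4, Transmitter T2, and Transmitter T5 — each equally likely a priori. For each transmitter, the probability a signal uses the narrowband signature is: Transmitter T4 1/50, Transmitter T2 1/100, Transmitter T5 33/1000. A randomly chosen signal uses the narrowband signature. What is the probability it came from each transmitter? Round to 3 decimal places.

Since the prior is uniform, the posterior is proportional to the likelihood:
  Transmitter T4: 0.02
  Transmitter T2: 0.01
  Transmitter T5: 0.033
Normalizing constant = 0.063.
P(Transmitter T4 | narrowband) = 0.02/0.063 ≈ 0.317
P(Transmitter T2 | narrowband) = 0.01/0.063 ≈ 0.159
P(Transmitter T5 | narrowband) = 0.033/0.063 ≈ 0.524
(Check: 0.317+0.159+0.524 = 1.000.)

Transmitter T4 0.317, Transmitter T2 0.159, Transmitter T5 0.524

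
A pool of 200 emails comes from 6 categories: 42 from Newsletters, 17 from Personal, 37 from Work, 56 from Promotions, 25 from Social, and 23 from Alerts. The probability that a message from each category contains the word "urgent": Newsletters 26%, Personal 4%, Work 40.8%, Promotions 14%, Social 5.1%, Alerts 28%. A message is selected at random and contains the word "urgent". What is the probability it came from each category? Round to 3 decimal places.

Newsletters 0.258, Personal 0.016, Work 0.357, Promotions 0.186, Social 0.030, Alerts 0.152

By Bayes' rule, posterior ∝ prior × likelihood:
  Newsletters: 0.21 × 0.26 = 0.0546
  Personal: 0.085 × 0.04 = 0.0034
  Work: 0.185 × 0.408 = 0.07548
  Promotions: 0.28 × 0.14 = 0.0392
  Social: 0.125 × 0.051 = 0.006375
  Alerts: 0.115 × 0.28 = 0.0322
Total = 0.211255.
P(Newsletters | urgent-flag) = 0.0546/0.211255 ≈ 0.258
P(Personal | urgent-flag) = 0.0034/0.211255 ≈ 0.016
P(Work | urgent-flag) = 0.07548/0.211255 ≈ 0.357
P(Promotions | urgent-flag) = 0.0392/0.211255 ≈ 0.186
P(Social | urgent-flag) = 0.006375/0.211255 ≈ 0.030
P(Alerts | urgent-flag) = 0.0322/0.211255 ≈ 0.152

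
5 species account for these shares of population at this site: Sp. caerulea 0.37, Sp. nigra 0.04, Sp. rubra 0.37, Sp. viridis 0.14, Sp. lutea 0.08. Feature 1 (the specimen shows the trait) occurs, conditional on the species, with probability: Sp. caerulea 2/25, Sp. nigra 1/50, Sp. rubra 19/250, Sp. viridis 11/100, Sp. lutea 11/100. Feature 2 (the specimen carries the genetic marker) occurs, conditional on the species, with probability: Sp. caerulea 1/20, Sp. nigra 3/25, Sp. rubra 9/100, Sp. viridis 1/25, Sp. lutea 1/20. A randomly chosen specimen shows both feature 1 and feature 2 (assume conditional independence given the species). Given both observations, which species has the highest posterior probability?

Compute prior × likelihood for every hypothesis:
  Sp. caerulea: 0.37 × 0.08 × 0.05 = 0.00148
  Sp. nigra: 0.04 × 0.02 × 0.12 = 0.000096
  Sp. rubra: 0.37 × 0.076 × 0.09 = 0.0025308
  Sp. viridis: 0.14 × 0.11 × 0.04 = 0.000616
  Sp. lutea: 0.08 × 0.11 × 0.05 = 0.00044
Normalizing constant = 0.0051628.
Largest term belongs to Sp. rubra, so Sp. rubra is most probable.

Sp. rubra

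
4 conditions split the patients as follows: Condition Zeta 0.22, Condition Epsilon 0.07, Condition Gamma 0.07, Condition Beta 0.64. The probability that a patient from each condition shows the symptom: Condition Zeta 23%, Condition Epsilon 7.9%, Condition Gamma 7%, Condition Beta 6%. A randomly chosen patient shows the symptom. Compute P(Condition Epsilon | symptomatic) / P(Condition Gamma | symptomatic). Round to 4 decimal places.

Prior × likelihood for each hypothesis:
  Condition Zeta: 0.22 × 0.23 = 0.0506
  Condition Epsilon: 0.07 × 0.079 = 0.00553
  Condition Gamma: 0.07 × 0.07 = 0.0049
  Condition Beta: 0.64 × 0.06 = 0.0384
Normalizing constant = 0.09943.
The ratio is 0.00553 / 0.0049 (the normalizer cancels) = 1.1286.

1.1286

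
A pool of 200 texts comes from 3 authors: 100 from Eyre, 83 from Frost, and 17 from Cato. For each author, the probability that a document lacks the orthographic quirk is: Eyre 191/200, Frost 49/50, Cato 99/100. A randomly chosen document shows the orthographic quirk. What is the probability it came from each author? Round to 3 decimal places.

Eyre 0.711, Frost 0.262, Cato 0.027

Taking complements, P(quirk | each) = Eyre 0.045, Frost 0.02, Cato 0.01.
Unnormalized posteriors (prior × likelihood):
  Eyre: 0.5 × 0.045 = 0.0225
  Frost: 0.415 × 0.02 = 0.0083
  Cato: 0.085 × 0.01 = 0.00085
Normalizing constant = 0.03165.
P(Eyre | quirk) = 0.0225/0.03165 ≈ 0.711
P(Frost | quirk) = 0.0083/0.03165 ≈ 0.262
P(Cato | quirk) = 0.00085/0.03165 ≈ 0.027
(Check: 0.711+0.262+0.027 = 1.000.)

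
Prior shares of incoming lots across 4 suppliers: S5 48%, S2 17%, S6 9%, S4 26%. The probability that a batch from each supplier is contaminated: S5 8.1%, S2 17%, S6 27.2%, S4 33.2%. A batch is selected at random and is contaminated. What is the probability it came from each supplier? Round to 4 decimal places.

S5 0.2177, S2 0.1618, S6 0.1371, S4 0.4834

Prior × likelihood for each hypothesis:
  S5: 0.48 × 0.081 = 0.03888
  S2: 0.17 × 0.17 = 0.0289
  S6: 0.09 × 0.272 = 0.02448
  S4: 0.26 × 0.332 = 0.08632
Sum = 0.17858.
P(S5 | contaminated) = 0.03888/0.17858 ≈ 0.2177
P(S2 | contaminated) = 0.0289/0.17858 ≈ 0.1618
P(S6 | contaminated) = 0.02448/0.17858 ≈ 0.1371
P(S4 | contaminated) = 0.08632/0.17858 ≈ 0.4834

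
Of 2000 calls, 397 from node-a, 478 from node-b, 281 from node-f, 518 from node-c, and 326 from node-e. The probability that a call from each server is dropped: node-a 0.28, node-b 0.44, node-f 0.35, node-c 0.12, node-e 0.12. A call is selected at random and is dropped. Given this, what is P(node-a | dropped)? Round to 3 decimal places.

Compute prior × likelihood for every hypothesis:
  node-a: 0.1985 × 0.28 = 0.05558
  node-b: 0.239 × 0.44 = 0.10516
  node-f: 0.1405 × 0.35 = 0.049175
  node-c: 0.259 × 0.12 = 0.03108
  node-e: 0.163 × 0.12 = 0.01956
Normalizing constant = 0.260555.
P(node-a | evidence) = 0.05558 / 0.260555 ≈ 0.213.

0.213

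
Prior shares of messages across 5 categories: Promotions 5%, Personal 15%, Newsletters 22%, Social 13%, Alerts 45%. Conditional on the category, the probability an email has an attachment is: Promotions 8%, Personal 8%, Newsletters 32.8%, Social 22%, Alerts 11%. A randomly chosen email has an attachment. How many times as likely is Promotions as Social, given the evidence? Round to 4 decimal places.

Unnormalized posteriors (prior × likelihood):
  Promotions: 0.05 × 0.08 = 0.004
  Personal: 0.15 × 0.08 = 0.012
  Newsletters: 0.22 × 0.328 = 0.07216
  Social: 0.13 × 0.22 = 0.0286
  Alerts: 0.45 × 0.11 = 0.0495
Total = 0.16626.
The ratio is 0.004 / 0.0286 (the normalizer cancels) = 0.1399.

0.1399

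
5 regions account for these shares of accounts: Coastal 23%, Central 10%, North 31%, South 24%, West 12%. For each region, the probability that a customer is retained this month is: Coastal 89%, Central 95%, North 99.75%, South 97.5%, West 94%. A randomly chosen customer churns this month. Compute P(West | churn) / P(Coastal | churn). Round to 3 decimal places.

Taking complements, P(churn | each) = Coastal 0.11, Central 0.05, North 0.0025, South 0.025, West 0.06.
By Bayes' rule, posterior ∝ prior × likelihood:
  Coastal: 0.23 × 0.11 = 0.0253
  Central: 0.1 × 0.05 = 0.005
  North: 0.31 × 0.0025 = 0.000775
  South: 0.24 × 0.025 = 0.006
  West: 0.12 × 0.06 = 0.0072
Normalizing constant = 0.044275.
The ratio is 0.0072 / 0.0253 (the normalizer cancels) = 0.285.

0.285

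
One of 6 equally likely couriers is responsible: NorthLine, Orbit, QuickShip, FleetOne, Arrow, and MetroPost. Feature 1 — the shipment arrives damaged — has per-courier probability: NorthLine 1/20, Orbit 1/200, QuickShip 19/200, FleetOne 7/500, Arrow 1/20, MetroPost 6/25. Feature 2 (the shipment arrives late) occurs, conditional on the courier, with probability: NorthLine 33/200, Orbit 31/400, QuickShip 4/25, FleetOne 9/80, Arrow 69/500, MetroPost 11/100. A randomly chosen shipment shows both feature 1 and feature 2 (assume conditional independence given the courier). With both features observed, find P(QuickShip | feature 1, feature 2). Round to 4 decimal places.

0.2589

With a uniform prior (1/6 each), posterior ∝ likelihood:
  NorthLine: 0.05 × 0.165 = 0.00825
  Orbit: 0.005 × 0.0775 = 0.0003875
  QuickShip: 0.095 × 0.16 = 0.0152
  FleetOne: 0.014 × 0.1125 = 0.001575
  Arrow: 0.05 × 0.138 = 0.0069
  MetroPost: 0.24 × 0.11 = 0.0264
Normalizing constant = 0.0587125.
P(QuickShip | evidence) = 0.0152 / 0.0587125 ≈ 0.2589.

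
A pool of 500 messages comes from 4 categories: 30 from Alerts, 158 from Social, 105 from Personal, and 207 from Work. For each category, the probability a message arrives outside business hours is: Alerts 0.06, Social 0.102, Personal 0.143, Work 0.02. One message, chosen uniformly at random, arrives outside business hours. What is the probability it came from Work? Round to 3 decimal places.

0.112

Compute prior × likelihood for every hypothesis:
  Alerts: 0.06 × 0.06 = 0.0036
  Social: 0.316 × 0.102 = 0.032232
  Personal: 0.21 × 0.143 = 0.03003
  Work: 0.414 × 0.02 = 0.00828
Total = 0.074142.
P(Work | evidence) = 0.00828 / 0.074142 ≈ 0.112.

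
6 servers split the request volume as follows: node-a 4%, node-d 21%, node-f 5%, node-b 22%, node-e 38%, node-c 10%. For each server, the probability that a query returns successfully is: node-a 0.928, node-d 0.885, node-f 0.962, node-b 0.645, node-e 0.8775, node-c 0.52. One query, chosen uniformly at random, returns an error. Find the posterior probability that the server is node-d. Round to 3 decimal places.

Taking complements, P(error | each) = node-a 0.072, node-d 0.115, node-f 0.038, node-b 0.355, node-e 0.1225, node-c 0.48.
Prior × likelihood for each hypothesis:
  node-a: 0.04 × 0.072 = 0.00288
  node-d: 0.21 × 0.115 = 0.02415
  node-f: 0.05 × 0.038 = 0.0019
  node-b: 0.22 × 0.355 = 0.0781
  node-e: 0.38 × 0.1225 = 0.04655
  node-c: 0.1 × 0.48 = 0.048
Sum = 0.20158.
P(node-d | evidence) = 0.02415 / 0.20158 ≈ 0.120.

0.120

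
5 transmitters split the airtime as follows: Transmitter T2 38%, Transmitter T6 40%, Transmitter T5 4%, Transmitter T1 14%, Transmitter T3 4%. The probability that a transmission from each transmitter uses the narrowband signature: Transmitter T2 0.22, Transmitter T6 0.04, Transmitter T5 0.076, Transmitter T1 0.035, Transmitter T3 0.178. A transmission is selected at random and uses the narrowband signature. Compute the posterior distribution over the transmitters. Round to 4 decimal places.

Transmitter T2 0.7291, Transmitter T6 0.1395, Transmitter T5 0.0265, Transmitter T1 0.0427, Transmitter T3 0.0621

By Bayes' rule, posterior ∝ prior × likelihood:
  Transmitter T2: 0.38 × 0.22 = 0.0836
  Transmitter T6: 0.4 × 0.04 = 0.016
  Transmitter T5: 0.04 × 0.076 = 0.00304
  Transmitter T1: 0.14 × 0.035 = 0.0049
  Transmitter T3: 0.04 × 0.178 = 0.00712
Normalizing constant = 0.11466.
P(Transmitter T2 | narrowband) = 0.0836/0.11466 ≈ 0.7291
P(Transmitter T6 | narrowband) = 0.016/0.11466 ≈ 0.1395
P(Transmitter T5 | narrowband) = 0.00304/0.11466 ≈ 0.0265
P(Transmitter T1 | narrowband) = 0.0049/0.11466 ≈ 0.0427
P(Transmitter T3 | narrowband) = 0.00712/0.11466 ≈ 0.0621
(Check: 0.7291+0.1395+0.0265+0.0427+0.0621 = 0.9999.)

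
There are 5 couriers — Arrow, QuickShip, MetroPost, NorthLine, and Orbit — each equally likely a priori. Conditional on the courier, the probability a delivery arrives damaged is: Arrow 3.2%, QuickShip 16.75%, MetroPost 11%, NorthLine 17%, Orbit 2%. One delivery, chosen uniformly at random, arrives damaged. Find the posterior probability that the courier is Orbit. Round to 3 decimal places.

Since the prior is uniform, the posterior is proportional to the likelihood:
  Arrow: 0.032
  QuickShip: 0.1675
  MetroPost: 0.11
  NorthLine: 0.17
  Orbit: 0.02
Total = 0.4995.
P(Orbit | evidence) = 0.02 / 0.4995 ≈ 0.040.

0.040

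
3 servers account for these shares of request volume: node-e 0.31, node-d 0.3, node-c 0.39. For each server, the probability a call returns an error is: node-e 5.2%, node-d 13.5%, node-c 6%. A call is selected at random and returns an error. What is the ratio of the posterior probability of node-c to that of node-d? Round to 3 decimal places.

Prior × likelihood for each hypothesis:
  node-e: 0.31 × 0.052 = 0.01612
  node-d: 0.3 × 0.135 = 0.0405
  node-c: 0.39 × 0.06 = 0.0234
Sum = 0.08002.
The ratio is 0.0234 / 0.0405 (the normalizer cancels) = 0.578.

0.578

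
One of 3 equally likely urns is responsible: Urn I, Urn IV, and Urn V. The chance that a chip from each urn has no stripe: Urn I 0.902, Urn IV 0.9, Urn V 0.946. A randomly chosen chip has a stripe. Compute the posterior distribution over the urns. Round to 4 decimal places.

Taking complements, P(striped | each) = Urn I 0.098, Urn IV 0.1, Urn V 0.054.
With a uniform prior (1/3 each), posterior ∝ likelihood:
  Urn I: 0.098
  Urn IV: 0.1
  Urn V: 0.054
Total = 0.252.
P(Urn I | striped) = 0.098/0.252 ≈ 0.3889
P(Urn IV | striped) = 0.1/0.252 ≈ 0.3968
P(Urn V | striped) = 0.054/0.252 ≈ 0.2143
(Check: 0.3889+0.3968+0.2143 = 1.0000.)

Urn I 0.3889, Urn IV 0.3968, Urn V 0.2143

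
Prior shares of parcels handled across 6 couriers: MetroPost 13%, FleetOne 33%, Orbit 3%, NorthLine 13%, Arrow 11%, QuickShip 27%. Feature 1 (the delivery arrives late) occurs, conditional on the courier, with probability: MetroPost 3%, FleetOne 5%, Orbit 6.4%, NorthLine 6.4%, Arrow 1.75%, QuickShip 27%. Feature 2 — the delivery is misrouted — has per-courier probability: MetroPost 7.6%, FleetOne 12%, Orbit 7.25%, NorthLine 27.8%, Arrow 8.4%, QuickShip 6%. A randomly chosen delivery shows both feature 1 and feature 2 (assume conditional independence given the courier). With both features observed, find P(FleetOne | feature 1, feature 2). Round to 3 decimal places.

0.214

Prior × likelihood for each hypothesis:
  MetroPost: 0.13 × 0.03 × 0.076 = 0.0002964
  FleetOne: 0.33 × 0.05 × 0.12 = 0.00198
  Orbit: 0.03 × 0.064 × 0.0725 = 0.0001392
  NorthLine: 0.13 × 0.064 × 0.278 = 0.00231296
  Arrow: 0.11 × 0.0175 × 0.084 = 0.0001617
  QuickShip: 0.27 × 0.27 × 0.06 = 0.004374
Sum = 0.00926426.
P(FleetOne | evidence) = 0.00198 / 0.00926426 ≈ 0.214.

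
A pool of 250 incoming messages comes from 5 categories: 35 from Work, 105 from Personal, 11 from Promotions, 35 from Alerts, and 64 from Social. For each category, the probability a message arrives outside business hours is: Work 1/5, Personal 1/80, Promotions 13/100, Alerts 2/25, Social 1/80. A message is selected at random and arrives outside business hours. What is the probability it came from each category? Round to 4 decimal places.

Prior × likelihood for each hypothesis:
  Work: 0.14 × 0.2 = 0.028
  Personal: 0.42 × 0.0125 = 0.00525
  Promotions: 0.044 × 0.13 = 0.00572
  Alerts: 0.14 × 0.08 = 0.0112
  Social: 0.256 × 0.0125 = 0.0032
Normalizing constant = 0.05337.
P(Work | off-hours) = 0.028/0.05337 ≈ 0.5246
P(Personal | off-hours) = 0.00525/0.05337 ≈ 0.0984
P(Promotions | off-hours) = 0.00572/0.05337 ≈ 0.1072
P(Alerts | off-hours) = 0.0112/0.05337 ≈ 0.2099
P(Social | off-hours) = 0.0032/0.05337 ≈ 0.0600

Work 0.5246, Personal 0.0984, Promotions 0.1072, Alerts 0.2099, Social 0.0600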